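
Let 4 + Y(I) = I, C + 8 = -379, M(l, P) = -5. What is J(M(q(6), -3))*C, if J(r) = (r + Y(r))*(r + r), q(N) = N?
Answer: -54180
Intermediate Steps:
C = -387 (C = -8 - 379 = -387)
Y(I) = -4 + I
J(r) = 2*r*(-4 + 2*r) (J(r) = (r + (-4 + r))*(r + r) = (-4 + 2*r)*(2*r) = 2*r*(-4 + 2*r))
J(M(q(6), -3))*C = (4*(-5)*(-2 - 5))*(-387) = (4*(-5)*(-7))*(-387) = 140*(-387) = -54180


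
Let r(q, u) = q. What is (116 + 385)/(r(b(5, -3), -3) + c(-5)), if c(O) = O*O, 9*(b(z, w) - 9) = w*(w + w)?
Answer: 167/12 ≈ 13.917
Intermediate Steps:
b(z, w) = 9 + 2*w²/9 (b(z, w) = 9 + (w*(w + w))/9 = 9 + (w*(2*w))/9 = 9 + (2*w²)/9 = 9 + 2*w²/9)
c(O) = O²
(116 + 385)/(r(b(5, -3), -3) + c(-5)) = (116 + 385)/((9 + (2/9)*(-3)²) + (-5)²) = 501/((9 + (2/9)*9) + 25) = 501/((9 + 2) + 25) = 501/(11 + 25) = 501/36 = 501*(1/36) = 167/12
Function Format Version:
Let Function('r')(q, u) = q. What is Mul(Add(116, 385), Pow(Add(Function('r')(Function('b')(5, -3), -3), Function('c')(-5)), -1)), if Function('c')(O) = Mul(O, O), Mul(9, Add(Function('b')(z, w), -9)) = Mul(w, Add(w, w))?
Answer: Rational(167, 12) ≈ 13.917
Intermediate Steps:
Function('b')(z, w) = Add(9, Mul(Rational(2, 9), Pow(w, 2))) (Function('b')(z, w) = Add(9, Mul(Rational(1, 9), Mul(w, Add(w, w)))) = Add(9, Mul(Rational(1, 9), Mul(w, Mul(2, w)))) = Add(9, Mul(Rational(1, 9), Mul(2, Pow(w, 2)))) = Add(9, Mul(Rational(2, 9), Pow(w, 2))))
Function('c')(O) = Pow(O, 2)
Mul(Add(116, 385), Pow(Add(Function('r')(Function('b')(5, -3), -3), Function('c')(-5)), -1)) = Mul(Add(116, 385), Pow(Add(Add(9, Mul(Rational(2, 9), Pow(-3, 2))), Pow(-5, 2)), -1)) = Mul(501, Pow(Add(Add(9, Mul(Rational(2, 9), 9)), 25), -1)) = Mul(501, Pow(Add(Add(9, 2), 25), -1)) = Mul(501, Pow(Add(11, 25), -1)) = Mul(501, Pow(36, -1)) = Mul(501, Rational(1, 36)) = Rational(167, 12)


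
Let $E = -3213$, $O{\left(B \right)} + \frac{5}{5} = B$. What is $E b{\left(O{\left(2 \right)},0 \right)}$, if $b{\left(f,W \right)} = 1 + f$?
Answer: $-6426$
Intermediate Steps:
$O{\left(B \right)} = -1 + B$
$E b{\left(O{\left(2 \right)},0 \right)} = - 3213 \left(1 + \left(-1 + 2\right)\right) = - 3213 \left(1 + 1\right) = \left(-3213\right) 2 = -6426$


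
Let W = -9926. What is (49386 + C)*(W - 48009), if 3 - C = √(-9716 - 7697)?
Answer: -2861351715 + 57935*I*√17413 ≈ -2.8614e+9 + 7.645e+6*I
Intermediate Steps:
C = 3 - I*√17413 (C = 3 - √(-9716 - 7697) = 3 - √(-17413) = 3 - I*√17413 ≈ 3.0 - 131.96*I)
(49386 + C)*(W - 48009) = (49386 + (3 - I*√17413))*(-9926 - 48009) = (49389 - I*√17413)*(-57935) = -2861351715 + 57935*I*√17413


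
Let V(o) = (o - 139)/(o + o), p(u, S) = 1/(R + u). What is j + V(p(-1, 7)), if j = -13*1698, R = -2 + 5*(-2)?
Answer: -21170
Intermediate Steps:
R = -12 (R = -2 - 10 = -12)
p(u, S) = 1/(-12 + u)
V(o) = (-139 + o)/(2*o) (V(o) = (-139 + o)/((2*o)) = (-139 + o)*(1/(2*o)) = (-139 + o)/(2*o))
j = -22074
j + V(p(-1, 7)) = -22074 + (-139 + 1/(-12 - 1))/(2*(1/(-12 - 1))) = -22074 + (-139 + 1/(-13))/(2*(1/(-13))) = -22074 + (-139 - 1/13)/(2*(-1/13)) = -22074 + (½)*(-13)*(-1808/13) = -22074 + 904 = -21170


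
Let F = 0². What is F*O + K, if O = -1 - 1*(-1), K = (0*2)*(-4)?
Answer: 0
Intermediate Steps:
K = 0 (K = 0*(-4) = 0)
F = 0
O = 0 (O = -1 + 1 = 0)
F*O + K = 0*0 + 0 = 0 + 0 = 0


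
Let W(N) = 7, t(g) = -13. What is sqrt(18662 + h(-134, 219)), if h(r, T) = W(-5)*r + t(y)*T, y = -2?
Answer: 3*sqrt(1653) ≈ 121.97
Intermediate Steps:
h(r, T) = -13*T + 7*r (h(r, T) = 7*r - 13*T = -13*T + 7*r)
sqrt(18662 + h(-134, 219)) = sqrt(18662 + (-13*219 + 7*(-134))) = sqrt(18662 + (-2847 - 938)) = sqrt(18662 - 3785) = sqrt(14877) = 3*sqrt(1653)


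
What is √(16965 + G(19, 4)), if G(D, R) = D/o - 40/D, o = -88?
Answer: √11855148382/836 ≈ 130.24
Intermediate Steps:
G(D, R) = -40/D - D/88 (G(D, R) = D/(-88) - 40/D = D*(-1/88) - 40/D = -D/88 - 40/D = -40/D - D/88)
√(16965 + G(19, 4)) = √(16965 + (-40/19 - 1/88*19)) = √(16965 + (-40*1/19 - 19/88)) = √(16965 + (-40/19 - 19/88)) = √(16965 - 3881/1672) = √(28361599/1672) = √11855148382/836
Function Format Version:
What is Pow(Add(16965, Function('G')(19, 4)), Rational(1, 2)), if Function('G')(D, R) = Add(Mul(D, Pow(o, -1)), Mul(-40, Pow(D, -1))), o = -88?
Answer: Mul(Rational(1, 836), Pow(11855148382, Rational(1, 2))) ≈ 130.24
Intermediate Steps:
Function('G')(D, R) = Add(Mul(-40, Pow(D, -1)), Mul(Rational(-1, 88), D)) (Function('G')(D, R) = Add(Mul(D, Pow(-88, -1)), Mul(-40, Pow(D, -1))) = Add(Mul(D, Rational(-1, 88)), Mul(-40, Pow(D, -1))) = Add(Mul(Rational(-1, 88), D), Mul(-40, Pow(D, -1))) = Add(Mul(-40, Pow(D, -1)), Mul(Rational(-1, 88), D)))
Pow(Add(16965, Function('G')(19, 4)), Rational(1, 2)) = Pow(Add(16965, Add(Mul(-40, Pow(19, -1)), Mul(Rational(-1, 88), 19))), Rational(1, 2)) = Pow(Add(16965, Add(Mul(-40, Rational(1, 19)), Rational(-19, 88))), Rational(1, 2)) = Pow(Add(16965, Add(Rational(-40, 19), Rational(-19, 88))), Rational(1, 2)) = Pow(Add(16965, Rational(-3881, 1672)), Rational(1, 2)) = Pow(Rational(28361599, 1672), Rational(1, 2)) = Mul(Rational(1, 836), Pow(11855148382, Rational(1, 2)))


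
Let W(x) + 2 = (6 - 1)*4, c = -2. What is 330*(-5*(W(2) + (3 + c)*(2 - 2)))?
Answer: -29700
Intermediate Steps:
W(x) = 18 (W(x) = -2 + (6 - 1)*4 = -2 + 5*4 = -2 + 20 = 18)
330*(-5*(W(2) + (3 + c)*(2 - 2))) = 330*(-5*(18 + (3 - 2)*(2 - 2))) = 330*(-5*(18 + 1*0)) = 330*(-5*(18 + 0)) = 330*(-5*18) = 330*(-90) = -29700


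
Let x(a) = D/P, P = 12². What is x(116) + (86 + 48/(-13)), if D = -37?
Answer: 153599/1872 ≈ 82.051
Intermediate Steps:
P = 144
x(a) = -37/144
x(116) + (86 + 48/(-13)) = -37/144 + (86 + 48/(-13)) = -37/144 + (86 + 48*(-1/13)) = -37/144 + (86 - 48/13) = -37/144 + 1070/13 = 153599/1872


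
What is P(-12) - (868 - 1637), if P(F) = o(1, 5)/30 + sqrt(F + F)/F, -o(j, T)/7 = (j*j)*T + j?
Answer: 3838/5 - I*sqrt(6)/6 ≈ 767.6 - 0.40825*I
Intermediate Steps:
o(j, T) = -7*j - 7*T*j**2 (o(j, T) = -7*((j*j)*T + j) = -7*(j**2*T + j) = -7*(T*j**2 + j) = -7*(j + T*j**2) = -7*j - 7*T*j**2)
P(F) = -7/5 + sqrt(2)/sqrt(F) (P(F) = -7*1*(1 + 5*1)/30 + sqrt(F + F)/F = -7*1*(1 + 5)*(1/30) + sqrt(2*F)/F = -7*1*6*(1/30) + (sqrt(2)*sqrt(F))/F = -42*1/30 + sqrt(2)/sqrt(F) = -7/5 + sqrt(2)/sqrt(F))
P(-12) - (868 - 1637) = (-7/5 + sqrt(2)/sqrt(-12)) - (868 - 1637) = (-7/5 + sqrt(2)*(-I*sqrt(3)/6)) - 1*(-769) = (-7/5 - I*sqrt(6)/6) + 769 = 3838/5 - I*sqrt(6)/6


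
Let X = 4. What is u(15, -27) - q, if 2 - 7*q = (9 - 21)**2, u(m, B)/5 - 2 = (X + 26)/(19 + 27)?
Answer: 5401/161 ≈ 33.547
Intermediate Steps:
u(m, B) = 305/23 (u(m, B) = 10 + 5*((4 + 26)/(19 + 27)) = 10 + 5*(30/46) = 10 + 5*(30*(1/46)) = 10 + 5*(15/23) = 10 + 75/23 = 305/23)
q = -142/7 (q = 2/7 - (9 - 21)**2/7 = 2/7 - 1/7*(-12)**2 = 2/7 - 1/7*144 = 2/7 - 144/7 = -142/7 ≈ -20.286)
u(15, -27) - q = 305/23 - 1*(-142/7) = 305/23 + 142/7 = 5401/161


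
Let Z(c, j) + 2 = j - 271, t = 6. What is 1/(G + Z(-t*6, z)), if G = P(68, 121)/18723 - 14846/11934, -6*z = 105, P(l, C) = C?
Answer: -5729238/1671433835 ≈ -0.0034277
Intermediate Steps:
z = -35/2 (z = -⅙*105 = -35/2 ≈ -17.500)
Z(c, j) = -273 + j (Z(c, j) = -2 + (j - 271) = -2 + (-271 + j) = -273 + j)
G = -3545098/2864619 (G = 121/18723 - 14846/11934 = 121*(1/18723) - 14846*1/11934 = 121/18723 - 571/459 = -3545098/2864619 ≈ -1.2375)
1/(G + Z(-t*6, z)) = 1/(-3545098/2864619 + (-273 - 35/2)) = 1/(-3545098/2864619 - 581/2) = 1/(-1671433835/5729238) = -5729238/1671433835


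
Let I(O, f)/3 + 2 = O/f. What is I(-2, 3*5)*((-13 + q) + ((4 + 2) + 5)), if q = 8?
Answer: -192/5 ≈ -38.400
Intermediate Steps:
I(O, f) = -6 + 3*O/f (I(O, f) = -6 + 3*(O/f) = -6 + 3*O/f)
I(-2, 3*5)*((-13 + q) + ((4 + 2) + 5)) = (-6 + 3*(-2)/(3*5))*((-13 + 8) + ((4 + 2) + 5)) = (-6 + 3*(-2)/15)*(-5 + (6 + 5)) = (-6 + 3*(-2)*(1/15))*(-5 + 11) = (-6 - ⅖)*6 = -32/5*6 = -192/5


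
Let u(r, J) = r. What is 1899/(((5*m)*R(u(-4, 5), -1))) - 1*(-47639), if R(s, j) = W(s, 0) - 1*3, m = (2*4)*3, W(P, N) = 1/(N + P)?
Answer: 6192437/130 ≈ 47634.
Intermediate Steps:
m = 24 (m = 8*3 = 24)
R(s, j) = -3 + 1/s (R(s, j) = 1/(0 + s) - 1*3 = 1/s - 3 = -3 + 1/s)
1899/(((5*m)*R(u(-4, 5), -1))) - 1*(-47639) = 1899/(((5*24)*(-3 + 1/(-4)))) - 1*(-47639) = 1899/((120*(-3 - ¼))) + 47639 = 1899/((120*(-13/4))) + 47639 = 1899/(-390) + 47639 = 1899*(-1/390) + 47639 = -633/130 + 47639 = 6192437/130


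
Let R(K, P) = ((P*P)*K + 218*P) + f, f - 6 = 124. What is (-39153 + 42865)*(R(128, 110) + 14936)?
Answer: 5894084352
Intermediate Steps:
f = 130 (f = 6 + 124 = 130)
R(K, P) = 130 + 218*P + K*P² (R(K, P) = ((P*P)*K + 218*P) + 130 = (P²*K + 218*P) + 130 = (K*P² + 218*P) + 130 = (218*P + K*P²) + 130 = 130 + 218*P + K*P²)
(-39153 + 42865)*(R(128, 110) + 14936) = (-39153 + 42865)*((130 + 218*110 + 128*110²) + 14936) = 3712*((130 + 23980 + 128*12100) + 14936) = 3712*((130 + 23980 + 1548800) + 14936) = 3712*(1572910 + 14936) = 3712*1587846 = 5894084352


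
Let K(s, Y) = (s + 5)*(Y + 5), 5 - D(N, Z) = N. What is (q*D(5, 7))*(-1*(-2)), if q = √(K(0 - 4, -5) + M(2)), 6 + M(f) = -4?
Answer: 0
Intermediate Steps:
D(N, Z) = 5 - N
K(s, Y) = (5 + Y)*(5 + s) (K(s, Y) = (5 + s)*(5 + Y) = (5 + Y)*(5 + s))
M(f) = -10 (M(f) = -6 - 4 = -10)
q = I*√10 (q = √((25 + 5*(-5) + 5*(0 - 4) - 5*(0 - 4)) - 10) = √((25 - 25 + 5*(-4) - 5*(-4)) - 10) = √((25 - 25 - 20 + 20) - 10) = √(0 - 10) = √(-10) = I*√10 ≈ 3.1623*I)
(q*D(5, 7))*(-1*(-2)) = ((I*√10)*(5 - 1*5))*(-1*(-2)) = ((I*√10)*(5 - 5))*2 = ((I*√10)*0)*2 = 0*2 = 0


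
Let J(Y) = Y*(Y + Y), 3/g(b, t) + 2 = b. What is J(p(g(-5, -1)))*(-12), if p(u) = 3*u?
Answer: -1944/49 ≈ -39.673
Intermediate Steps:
g(b, t) = 3/(-2 + b)
J(Y) = 2*Y² (J(Y) = Y*(2*Y) = 2*Y²)
J(p(g(-5, -1)))*(-12) = (2*(3*(3/(-2 - 5)))²)*(-12) = (2*(3*(3/(-7)))²)*(-12) = (2*(3*(3*(-⅐)))²)*(-12) = (2*(3*(-3/7))²)*(-12) = (2*(-9/7)²)*(-12) = (2*(81/49))*(-12) = (162/49)*(-12) = -1944/49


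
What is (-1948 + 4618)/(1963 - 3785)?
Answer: -1335/911 ≈ -1.4654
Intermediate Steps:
(-1948 + 4618)/(1963 - 3785) = 2670/(-1822) = 2670*(-1/1822) = -1335/911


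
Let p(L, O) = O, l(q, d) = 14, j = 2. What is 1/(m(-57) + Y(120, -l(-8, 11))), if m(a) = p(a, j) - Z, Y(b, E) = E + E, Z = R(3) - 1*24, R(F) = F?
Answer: -1/5 ≈ -0.20000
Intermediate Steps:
Z = -21 (Z = 3 - 1*24 = 3 - 24 = -21)
Y(b, E) = 2*E
m(a) = 23 (m(a) = 2 - 1*(-21) = 2 + 21 = 23)
1/(m(-57) + Y(120, -l(-8, 11))) = 1/(23 + 2*(-1*14)) = 1/(23 + 2*(-14)) = 1/(23 - 28) = 1/(-5) = -1/5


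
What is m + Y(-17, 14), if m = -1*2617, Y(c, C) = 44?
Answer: -2573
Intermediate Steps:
m = -2617
m + Y(-17, 14) = -2617 + 44 = -2573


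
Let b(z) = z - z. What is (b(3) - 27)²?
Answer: 729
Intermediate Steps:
b(z) = 0
(b(3) - 27)² = (0 - 27)² = (-27)² = 729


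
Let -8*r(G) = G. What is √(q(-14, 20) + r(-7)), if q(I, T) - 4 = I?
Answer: I*√146/4 ≈ 3.0208*I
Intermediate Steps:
q(I, T) = 4 + I
r(G) = -G/8
√(q(-14, 20) + r(-7)) = √((4 - 14) - ⅛*(-7)) = √(-10 + 7/8) = √(-73/8) = I*√146/4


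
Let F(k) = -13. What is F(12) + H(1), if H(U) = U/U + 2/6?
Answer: -35/3 ≈ -11.667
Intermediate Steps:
H(U) = 4/3 (H(U) = 1 + 2*(⅙) = 1 + ⅓ = 4/3)
F(12) + H(1) = -13 + 4/3 = -35/3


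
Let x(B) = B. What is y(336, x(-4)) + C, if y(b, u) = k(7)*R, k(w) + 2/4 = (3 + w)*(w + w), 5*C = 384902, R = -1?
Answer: 768409/10 ≈ 76841.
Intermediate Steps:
C = 384902/5 (C = (⅕)*384902 = 384902/5 ≈ 76980.)
k(w) = -½ + 2*w*(3 + w) (k(w) = -½ + (3 + w)*(w + w) = -½ + (3 + w)*(2*w) = -½ + 2*w*(3 + w))
y(b, u) = -279/2 (y(b, u) = (-½ + 2*7² + 6*7)*(-1) = (-½ + 2*49 + 42)*(-1) = (-½ + 98 + 42)*(-1) = (279/2)*(-1) = -279/2)
y(336, x(-4)) + C = -279/2 + 384902/5 = 768409/10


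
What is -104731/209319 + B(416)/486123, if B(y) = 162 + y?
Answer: -1539126107/3083478189 ≈ -0.49915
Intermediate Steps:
-104731/209319 + B(416)/486123 = -104731/209319 + (162 + 416)/486123 = -104731*1/209319 + 578*(1/486123) = -9521/19029 + 578/486123 = -1539126107/3083478189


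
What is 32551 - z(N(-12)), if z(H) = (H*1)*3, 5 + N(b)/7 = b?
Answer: 32908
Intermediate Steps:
N(b) = -35 + 7*b
z(H) = 3*H (z(H) = H*3 = 3*H)
32551 - z(N(-12)) = 32551 - 3*(-35 + 7*(-12)) = 32551 - 3*(-35 - 84) = 32551 - 3*(-119) = 32551 - 1*(-357) = 32551 + 357 = 32908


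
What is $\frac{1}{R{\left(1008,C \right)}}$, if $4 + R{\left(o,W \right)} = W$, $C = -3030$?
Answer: $- \frac{1}{3034} \approx -0.0003296$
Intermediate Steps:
$R{\left(o,W \right)} = -4 + W$
$\frac{1}{R{\left(1008,C \right)}} = \frac{1}{-4 - 3030} = \frac{1}{-3034} = - \frac{1}{3034}$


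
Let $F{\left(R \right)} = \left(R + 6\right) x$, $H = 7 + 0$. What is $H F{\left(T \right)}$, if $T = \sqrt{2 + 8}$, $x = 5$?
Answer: $210 + 35 \sqrt{10} \approx 320.68$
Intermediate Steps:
$T = \sqrt{10} \approx 3.1623$
$H = 7$
$F{\left(R \right)} = 30 + 5 R$ ($F{\left(R \right)} = \left(R + 6\right) 5 = \left(6 + R\right) 5 = 30 + 5 R$)
$H F{\left(T \right)} = 7 \left(30 + 5 \sqrt{10}\right) = 210 + 35 \sqrt{10}$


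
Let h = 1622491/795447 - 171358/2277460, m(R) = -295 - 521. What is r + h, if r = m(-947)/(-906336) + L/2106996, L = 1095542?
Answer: 414643750682118131099/166836074934668089770 ≈ 2.4853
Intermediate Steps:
m(R) = -816
r = 863410124/1657679103 (r = -816/(-906336) + 1095542/2106996 = -816*(-1/906336) + 1095542*(1/2106996) = 17/18882 + 547771/1053498 = 863410124/1657679103 ≈ 0.52085)
h = 1779426072917/905799362310 (h = 1622491*(1/795447) - 171358*1/2277460 = 1622491/795447 - 85679/1138730 = 1779426072917/905799362310 ≈ 1.9645)
r + h = 863410124/1657679103 + 1779426072917/905799362310 = 414643750682118131099/166836074934668089770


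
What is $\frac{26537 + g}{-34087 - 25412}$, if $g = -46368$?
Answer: $\frac{19831}{59499} \approx 0.3333$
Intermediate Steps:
$\frac{26537 + g}{-34087 - 25412} = \frac{26537 - 46368}{-34087 - 25412} = - \frac{19831}{-59499} = \left(-19831\right) \left(- \frac{1}{59499}\right) = \frac{19831}{59499}$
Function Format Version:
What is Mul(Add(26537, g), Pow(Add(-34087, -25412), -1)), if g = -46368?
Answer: Rational(19831, 59499) ≈ 0.33330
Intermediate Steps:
Mul(Add(26537, g), Pow(Add(-34087, -25412), -1)) = Mul(Add(26537, -46368), Pow(Add(-34087, -25412), -1)) = Mul(-19831, Pow(-59499, -1)) = Mul(-19831, Rational(-1, 59499)) = Rational(19831, 59499)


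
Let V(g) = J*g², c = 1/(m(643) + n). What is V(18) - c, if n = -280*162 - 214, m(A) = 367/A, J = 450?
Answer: 4272481647643/29303715 ≈ 1.4580e+5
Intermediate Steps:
n = -45574 (n = -45360 - 214 = -45574)
c = -643/29303715 (c = 1/(367/643 - 45574) = 1/(-29303715/643) = -643/29303715 ≈ -2.1943e-5)
V(g) = 450*g²
V(18) - c = 450*18² - 1*(-643/29303715) = 450*324 + 643/29303715 = 145800 + 643/29303715 = 4272481647643/29303715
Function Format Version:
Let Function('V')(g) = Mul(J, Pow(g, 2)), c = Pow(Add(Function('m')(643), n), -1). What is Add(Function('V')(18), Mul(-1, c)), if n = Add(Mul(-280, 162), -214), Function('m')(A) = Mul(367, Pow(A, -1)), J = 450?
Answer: Rational(4272481647643, 29303715) ≈ 1.4580e+5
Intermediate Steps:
n = -45574 (n = Add(-45360, -214) = -45574)
c = Rational(-643, 29303715) (c = Pow(Add(Mul(367, Pow(643, -1)), -45574), -1) = Pow(Add(Mul(367, Rational(1, 643)), -45574), -1) = Pow(Add(Rational(367, 643), -45574), -1) = Pow(Rational(-29303715, 643), -1) = Rational(-643, 29303715) ≈ -2.1943e-5)
Function('V')(g) = Mul(450, Pow(g, 2))
Add(Function('V')(18), Mul(-1, c)) = Add(Mul(450, Pow(18, 2)), Mul(-1, Rational(-643, 29303715))) = Add(Mul(450, 324), Rational(643, 29303715)) = Add(145800, Rational(643, 29303715)) = Rational(4272481647643, 29303715)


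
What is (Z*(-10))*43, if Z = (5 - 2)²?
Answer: -3870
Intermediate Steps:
Z = 9 (Z = 3² = 9)
(Z*(-10))*43 = (9*(-10))*43 = -90*43 = -3870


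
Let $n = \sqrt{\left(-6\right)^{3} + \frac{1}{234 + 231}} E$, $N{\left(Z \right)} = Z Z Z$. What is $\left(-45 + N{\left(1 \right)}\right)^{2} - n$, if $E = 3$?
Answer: $1936 - \frac{i \sqrt{46704135}}{155} \approx 1936.0 - 44.091 i$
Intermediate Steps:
$N{\left(Z \right)} = Z^{3}$ ($N{\left(Z \right)} = Z^{2} Z = Z^{3}$)
$n = \frac{i \sqrt{46704135}}{155}$ ($n = \sqrt{\left(-6\right)^{3} + \frac{1}{234 + 231}} \cdot 3 = \sqrt{-216 + \frac{1}{465}} \cdot 3 = \sqrt{- \frac{100439}{465}} \cdot 3 = \frac{i \sqrt{46704135}}{465} \cdot 3 = \frac{i \sqrt{46704135}}{155} \approx 44.091 i$)
$\left(-45 + N{\left(1 \right)}\right)^{2} - n = \left(-45 + 1^{3}\right)^{2} - \frac{i \sqrt{46704135}}{155} = \left(-45 + 1\right)^{2} - \frac{i \sqrt{46704135}}{155} = \left(-44\right)^{2} - \frac{i \sqrt{46704135}}{155} = 1936 - \frac{i \sqrt{46704135}}{155}$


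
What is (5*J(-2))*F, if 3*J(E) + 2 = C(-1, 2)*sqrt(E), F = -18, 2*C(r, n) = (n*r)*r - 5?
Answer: 60 + 45*I*sqrt(2) ≈ 60.0 + 63.64*I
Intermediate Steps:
C(r, n) = -5/2 + n*r**2/2 (C(r, n) = ((n*r)*r - 5)/2 = (n*r**2 - 5)/2 = (-5 + n*r**2)/2 = -5/2 + n*r**2/2)
J(E) = -2/3 - sqrt(E)/2 (J(E) = -2/3 + ((-5/2 + (1/2)*2*(-1)**2)*sqrt(E))/3 = -2/3 + ((-5/2 + (1/2)*2*1)*sqrt(E))/3 = -2/3 + ((-5/2 + 1)*sqrt(E))/3 = -2/3 + (-3*sqrt(E)/2)/3 = -2/3 - sqrt(E)/2)
(5*J(-2))*F = (5*(-2/3 - I*sqrt(2)/2))*(-18) = (-10/3 - 5*I*sqrt(2)/2)*(-18) = 60 + 45*I*sqrt(2)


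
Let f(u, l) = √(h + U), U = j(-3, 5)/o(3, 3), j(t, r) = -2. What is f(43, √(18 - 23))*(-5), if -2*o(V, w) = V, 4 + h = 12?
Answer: -10*√21/3 ≈ -15.275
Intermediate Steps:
h = 8 (h = -4 + 12 = 8)
o(V, w) = -V/2
U = 4/3 (U = -2/((-½*3)) = -2/(-3/2) = -2*(-⅔) = 4/3 ≈ 1.3333)
f(u, l) = 2*√21/3 (f(u, l) = √(8 + 4/3) = √(28/3) = 2*√21/3)
f(43, √(18 - 23))*(-5) = (2*√21/3)*(-5) = -10*√21/3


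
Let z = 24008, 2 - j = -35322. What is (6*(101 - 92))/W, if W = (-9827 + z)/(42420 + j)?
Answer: 1399392/4727 ≈ 296.04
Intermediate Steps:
j = 35324 (j = 2 - 1*(-35322) = 2 + 35322 = 35324)
W = 14181/77744 (W = (-9827 + 24008)/(42420 + 35324) = 14181/77744 ≈ 0.18241)
(6*(101 - 92))/W = (6*(101 - 92))/(14181/77744) = (6*9)*(77744/14181) = 54*(77744/14181) = 1399392/4727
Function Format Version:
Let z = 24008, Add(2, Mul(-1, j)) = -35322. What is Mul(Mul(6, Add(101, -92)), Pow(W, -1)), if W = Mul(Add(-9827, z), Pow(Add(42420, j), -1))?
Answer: Rational(1399392, 4727) ≈ 296.04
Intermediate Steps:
j = 35324 (j = Add(2, Mul(-1, -35322)) = Add(2, 35322) = 35324)
W = Rational(14181, 77744) (W = Mul(Add(-9827, 24008), Pow(Add(42420, 35324), -1)) = Mul(14181, Pow(77744, -1)) = Mul(14181, Rational(1, 77744)) = Rational(14181, 77744) ≈ 0.18241)
Mul(Mul(6, Add(101, -92)), Pow(W, -1)) = Mul(Mul(6, Add(101, -92)), Pow(Rational(14181, 77744), -1)) = Mul(Mul(6, 9), Rational(77744, 14181)) = Mul(54, Rational(77744, 14181)) = Rational(1399392, 4727)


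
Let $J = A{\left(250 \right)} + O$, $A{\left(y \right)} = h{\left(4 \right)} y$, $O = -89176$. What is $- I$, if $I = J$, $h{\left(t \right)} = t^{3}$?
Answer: $73176$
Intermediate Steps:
$A{\left(y \right)} = 64 y$ ($A{\left(y \right)} = 4^{3} y = 64 y$)
$J = -73176$ ($J = 64 \cdot 250 - 89176 = 16000 - 89176 = -73176$)
$I = -73176$
$- I = \left(-1\right) \left(-73176\right) = 73176$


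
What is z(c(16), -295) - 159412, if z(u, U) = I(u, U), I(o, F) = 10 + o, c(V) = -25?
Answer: -159427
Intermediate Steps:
z(u, U) = 10 + u
z(c(16), -295) - 159412 = (10 - 25) - 159412 = -15 - 159412 = -159427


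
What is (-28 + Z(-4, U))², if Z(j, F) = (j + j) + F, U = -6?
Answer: 1764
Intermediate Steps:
Z(j, F) = F + 2*j (Z(j, F) = 2*j + F = F + 2*j)
(-28 + Z(-4, U))² = (-28 + (-6 + 2*(-4)))² = (-28 + (-6 - 8))² = (-28 - 14)² = (-42)² = 1764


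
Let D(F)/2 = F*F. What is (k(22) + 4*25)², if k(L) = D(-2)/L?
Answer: 1218816/121 ≈ 10073.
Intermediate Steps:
D(F) = 2*F² (D(F) = 2*(F*F) = 2*F²)
k(L) = 8/L (k(L) = (2*(-2)²)/L = (2*4)/L = 8/L)
(k(22) + 4*25)² = (8/22 + 4*25)² = (8*(1/22) + 100)² = (4/11 + 100)² = (1104/11)² = 1218816/121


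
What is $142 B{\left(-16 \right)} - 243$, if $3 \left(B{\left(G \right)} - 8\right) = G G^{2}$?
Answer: $- \frac{578953}{3} \approx -1.9298 \cdot 10^{5}$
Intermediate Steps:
$B{\left(G \right)} = 8 + \frac{G^{3}}{3}$ ($B{\left(G \right)} = 8 + \frac{G G^{2}}{3} = 8 + \frac{G^{3}}{3}$)
$142 B{\left(-16 \right)} - 243 = 142 \left(8 + \frac{\left(-16\right)^{3}}{3}\right) - 243 = 142 \left(8 + \frac{1}{3} \left(-4096\right)\right) - 243 = 142 \left(8 - \frac{4096}{3}\right) - 243 = 142 \left(- \frac{4072}{3}\right) - 243 = - \frac{578224}{3} - 243 = - \frac{578953}{3}$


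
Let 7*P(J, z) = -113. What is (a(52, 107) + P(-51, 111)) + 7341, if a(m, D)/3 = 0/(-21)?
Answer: 51274/7 ≈ 7324.9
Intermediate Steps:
P(J, z) = -113/7 (P(J, z) = (⅐)*(-113) = -113/7)
a(m, D) = 0 (a(m, D) = 3*(0/(-21)) = 3*(0*(-1/21)) = 3*0 = 0)
(a(52, 107) + P(-51, 111)) + 7341 = (0 - 113/7) + 7341 = -113/7 + 7341 = 51274/7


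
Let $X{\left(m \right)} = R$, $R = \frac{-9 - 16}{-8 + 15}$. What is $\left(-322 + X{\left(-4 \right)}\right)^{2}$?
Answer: $\frac{5193841}{49} \approx 1.06 \cdot 10^{5}$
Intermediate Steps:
$R = - \frac{25}{7} \approx -3.5714$
$X{\left(m \right)} = - \frac{25}{7}$
$\left(-322 + X{\left(-4 \right)}\right)^{2} = \left(-322 - \frac{25}{7}\right)^{2} = \left(- \frac{2279}{7}\right)^{2} = \frac{5193841}{49}$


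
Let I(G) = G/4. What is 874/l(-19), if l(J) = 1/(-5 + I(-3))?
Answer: -10051/2 ≈ -5025.5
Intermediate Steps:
I(G) = G/4 (I(G) = G*(¼) = G/4)
l(J) = -4/23 (l(J) = 1/(-5 + (¼)*(-3)) = 1/(-5 - ¾) = 1/(-23/4) = -4/23)
874/l(-19) = 874/(-4/23) = 874*(-23/4) = -10051/2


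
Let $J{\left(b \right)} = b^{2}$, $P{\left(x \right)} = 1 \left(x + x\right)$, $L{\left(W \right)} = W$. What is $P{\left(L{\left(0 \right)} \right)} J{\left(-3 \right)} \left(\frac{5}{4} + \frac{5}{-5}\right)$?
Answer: $0$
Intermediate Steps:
$P{\left(x \right)} = 2 x$ ($P{\left(x \right)} = 1 \cdot 2 x = 2 x$)
$P{\left(L{\left(0 \right)} \right)} J{\left(-3 \right)} \left(\frac{5}{4} + \frac{5}{-5}\right) = 2 \cdot 0 \left(-3\right)^{2} \left(\frac{5}{4} + \frac{5}{-5}\right) = 0 \cdot 9 \left(5 \cdot \frac{1}{4} + 5 \left(- \frac{1}{5}\right)\right) = 0 \left(\frac{5}{4} - 1\right) = 0 \cdot \frac{1}{4} = 0$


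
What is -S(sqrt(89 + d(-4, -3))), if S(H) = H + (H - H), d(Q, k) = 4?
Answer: -sqrt(93) ≈ -9.6436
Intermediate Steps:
S(H) = H (S(H) = H + 0 = H)
-S(sqrt(89 + d(-4, -3))) = -sqrt(89 + 4) = -sqrt(93)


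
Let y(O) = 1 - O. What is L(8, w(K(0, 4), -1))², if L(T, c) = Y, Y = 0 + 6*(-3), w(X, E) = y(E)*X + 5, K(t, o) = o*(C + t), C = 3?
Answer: 324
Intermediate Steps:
K(t, o) = o*(3 + t)
w(X, E) = 5 + X*(1 - E) (w(X, E) = (1 - E)*X + 5 = X*(1 - E) + 5 = 5 + X*(1 - E))
Y = -18 (Y = 0 - 18 = -18)
L(T, c) = -18
L(8, w(K(0, 4), -1))² = (-18)² = 324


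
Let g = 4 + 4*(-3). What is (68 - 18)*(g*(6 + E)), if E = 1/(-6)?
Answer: -7000/3 ≈ -2333.3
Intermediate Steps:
g = -8 (g = 4 - 12 = -8)
E = -1/6 ≈ -0.16667
(68 - 18)*(g*(6 + E)) = (68 - 18)*(-8*(6 - 1/6)) = 50*(-8*35/6) = 50*(-140/3) = -7000/3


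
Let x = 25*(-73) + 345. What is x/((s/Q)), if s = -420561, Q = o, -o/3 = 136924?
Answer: -202647520/140187 ≈ -1445.6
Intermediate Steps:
o = -410772 (o = -3*136924 = -410772)
Q = -410772
x = -1480 (x = -1825 + 345 = -1480)
x/((s/Q)) = -1480/((-420561/(-410772))) = -1480/((-420561*(-1/410772))) = -1480/140187/136924 = -1480*136924/140187 = -202647520/140187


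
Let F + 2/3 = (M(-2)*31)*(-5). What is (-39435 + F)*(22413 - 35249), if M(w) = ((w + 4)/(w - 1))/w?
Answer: 1520578232/3 ≈ 5.0686e+8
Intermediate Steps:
M(w) = (4 + w)/(w*(-1 + w)) (M(w) = ((4 + w)/(-1 + w))/w = (4 + w)/(w*(-1 + w)))
F = -157/3 (F = -⅔ + (((4 - 2)/((-2)*(-1 - 2)))*31)*(-5) = -⅔ + (-½*2/(-3)*31)*(-5) = -⅔ + (-½*(-⅓)*2*31)*(-5) = -⅔ + ((⅓)*31)*(-5) = -⅔ + (31/3)*(-5) = -⅔ - 155/3 = -157/3 ≈ -52.333)
(-39435 + F)*(22413 - 35249) = (-39435 - 157/3)*(22413 - 35249) = -118462/3*(-12836) = 1520578232/3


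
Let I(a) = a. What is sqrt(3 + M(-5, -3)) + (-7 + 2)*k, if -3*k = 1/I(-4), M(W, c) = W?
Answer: -5/12 + I*sqrt(2) ≈ -0.41667 + 1.4142*I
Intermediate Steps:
k = 1/12 (k = -1/3/(-4) = -1/3*(-1/4) = 1/12 ≈ 0.083333)
sqrt(3 + M(-5, -3)) + (-7 + 2)*k = sqrt(3 - 5) + (-7 + 2)*(1/12) = sqrt(-2) - 5*1/12 = I*sqrt(2) - 5/12 = -5/12 + I*sqrt(2)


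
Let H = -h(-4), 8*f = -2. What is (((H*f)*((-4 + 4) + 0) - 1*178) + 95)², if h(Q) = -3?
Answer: 6889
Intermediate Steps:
f = -¼ (f = (⅛)*(-2) = -¼ ≈ -0.25000)
H = 3 (H = -1*(-3) = 3)
(((H*f)*((-4 + 4) + 0) - 1*178) + 95)² = (((3*(-¼))*((-4 + 4) + 0) - 1*178) + 95)² = ((-3*(0 + 0)/4 - 178) + 95)² = ((-¾*0 - 178) + 95)² = ((0 - 178) + 95)² = (-178 + 95)² = (-83)² = 6889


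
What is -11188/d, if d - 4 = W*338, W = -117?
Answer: 5594/19771 ≈ 0.28294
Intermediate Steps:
d = -39542 (d = 4 - 117*338 = 4 - 39546 = -39542)
-11188/d = -11188/(-39542) = -11188*(-1/39542) = 5594/19771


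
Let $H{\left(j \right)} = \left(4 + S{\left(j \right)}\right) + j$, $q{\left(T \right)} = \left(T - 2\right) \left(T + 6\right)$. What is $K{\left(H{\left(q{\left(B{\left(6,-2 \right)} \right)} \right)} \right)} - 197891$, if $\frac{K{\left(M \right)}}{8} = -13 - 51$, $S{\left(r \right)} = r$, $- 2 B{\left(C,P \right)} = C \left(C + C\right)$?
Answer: $-198403$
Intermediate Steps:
$B{\left(C,P \right)} = - C^{2}$ ($B{\left(C,P \right)} = - \frac{C \left(C + C\right)}{2} = - \frac{C 2 C}{2} = - \frac{2 C^{2}}{2} = - C^{2}$)
$q{\left(T \right)} = \left(-2 + T\right) \left(6 + T\right)$
$H{\left(j \right)} = 4 + 2 j$ ($H{\left(j \right)} = \left(4 + j\right) + j = 4 + 2 j$)
$K{\left(M \right)} = -512$ ($K{\left(M \right)} = 8 \left(-13 - 51\right) = 8 \left(-64\right) = -512$)
$K{\left(H{\left(q{\left(B{\left(6,-2 \right)} \right)} \right)} \right)} - 197891 = -512 - 197891 = -198403$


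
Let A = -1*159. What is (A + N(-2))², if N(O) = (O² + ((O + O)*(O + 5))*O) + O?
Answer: 17689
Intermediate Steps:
N(O) = O + O² + 2*O²*(5 + O) (N(O) = (O² + ((2*O)*(5 + O))*O) + O = (O² + (2*O*(5 + O))*O) + O = (O² + 2*O²*(5 + O)) + O = O + O² + 2*O²*(5 + O))
A = -159
(A + N(-2))² = (-159 - 2*(1 + 2*(-2)² + 11*(-2)))² = (-159 - 2*(1 + 2*4 - 22))² = (-159 - 2*(1 + 8 - 22))² = (-159 - 2*(-13))² = (-159 + 26)² = (-133)² = 17689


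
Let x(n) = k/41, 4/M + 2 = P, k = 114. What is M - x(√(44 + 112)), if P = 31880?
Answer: -1816964/653499 ≈ -2.7804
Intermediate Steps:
M = 2/15939 (M = 4/(-2 + 31880) = 4/31878 = 4*(1/31878) = 2/15939 ≈ 0.00012548)
x(n) = 114/41
M - x(√(44 + 112)) = 2/15939 - 1*114/41 = 2/15939 - 114/41 = -1816964/653499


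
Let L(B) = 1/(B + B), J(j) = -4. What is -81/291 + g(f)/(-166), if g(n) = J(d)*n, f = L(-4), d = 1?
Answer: -9061/32204 ≈ -0.28136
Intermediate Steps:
L(B) = 1/(2*B)
f = -⅛ (f = (½)/(-4) = (½)*(-¼) = -⅛ ≈ -0.12500)
g(n) = -4*n
-81/291 + g(f)/(-166) = -81/291 - 4*(-⅛)/(-166) = -81*1/291 + (½)*(-1/166) = -27/97 - 1/332 = -9061/32204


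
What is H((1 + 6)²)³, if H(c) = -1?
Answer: -1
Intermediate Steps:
H((1 + 6)²)³ = (-1)³ = -1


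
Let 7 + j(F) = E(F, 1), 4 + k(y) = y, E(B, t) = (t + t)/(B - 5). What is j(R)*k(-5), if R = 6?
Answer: 45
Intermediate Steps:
E(B, t) = 2*t/(-5 + B) (E(B, t) = (2*t)/(-5 + B) = 2*t/(-5 + B))
k(y) = -4 + y
j(F) = -7 + 2/(-5 + F) (j(F) = -7 + 2*1/(-5 + F) = -7 + 2/(-5 + F))
j(R)*k(-5) = ((37 - 7*6)/(-5 + 6))*(-4 - 5) = ((37 - 42)/1)*(-9) = (1*(-5))*(-9) = -5*(-9) = 45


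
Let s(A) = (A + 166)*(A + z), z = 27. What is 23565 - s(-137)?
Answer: 26755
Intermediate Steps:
s(A) = (27 + A)*(166 + A) (s(A) = (A + 166)*(A + 27) = (166 + A)*(27 + A) = (27 + A)*(166 + A))
23565 - s(-137) = 23565 - (4482 + (-137)**2 + 193*(-137)) = 23565 - (4482 + 18769 - 26441) = 23565 - 1*(-3190) = 23565 + 3190 = 26755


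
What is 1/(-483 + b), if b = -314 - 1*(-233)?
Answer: -1/564 ≈ -0.0017731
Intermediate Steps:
b = -81 (b = -314 + 233 = -81)
1/(-483 + b) = 1/(-483 - 81) = 1/(-564) = -1/564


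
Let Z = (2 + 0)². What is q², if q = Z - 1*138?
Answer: 17956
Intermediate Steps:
Z = 4 (Z = 2² = 4)
q = -134 (q = 4 - 1*138 = 4 - 138 = -134)
q² = (-134)² = 17956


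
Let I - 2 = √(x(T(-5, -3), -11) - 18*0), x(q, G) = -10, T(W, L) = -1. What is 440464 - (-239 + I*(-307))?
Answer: 441317 + 307*I*√10 ≈ 4.4132e+5 + 970.82*I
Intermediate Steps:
I = 2 + I*√10 (I = 2 + √(-10 - 18*0) = 2 + √(-10 + 0) = 2 + √(-10) = 2 + I*√10 ≈ 2.0 + 3.1623*I)
440464 - (-239 + I*(-307)) = 440464 - (-239 + (2 + I*√10)*(-307)) = 440464 - (-239 + (-614 - 307*I*√10)) = 440464 - (-853 - 307*I*√10) = 440464 + (853 + 307*I*√10) = 441317 + 307*I*√10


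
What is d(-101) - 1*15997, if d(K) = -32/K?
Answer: -1615665/101 ≈ -15997.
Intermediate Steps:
d(-101) - 1*15997 = -32/(-101) - 1*15997 = -32*(-1/101) - 15997 = 32/101 - 15997 = -1615665/101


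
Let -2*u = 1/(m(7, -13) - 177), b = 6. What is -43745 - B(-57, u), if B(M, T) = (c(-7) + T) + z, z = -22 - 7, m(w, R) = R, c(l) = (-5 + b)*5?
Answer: -16613981/380 ≈ -43721.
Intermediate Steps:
c(l) = 5 (c(l) = (-5 + 6)*5 = 1*5 = 5)
z = -29
u = 1/380 (u = -1/(2*(-13 - 177)) = -½/(-190) = -½*(-1/190) = 1/380 ≈ 0.0026316)
B(M, T) = -24 + T (B(M, T) = (5 + T) - 29 = -24 + T)
-43745 - B(-57, u) = -43745 - (-24 + 1/380) = -43745 - 1*(-9119/380) = -43745 + 9119/380 = -16613981/380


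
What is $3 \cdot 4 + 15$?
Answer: $27$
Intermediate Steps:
$3 \cdot 4 + 15 = 12 + 15 = 27$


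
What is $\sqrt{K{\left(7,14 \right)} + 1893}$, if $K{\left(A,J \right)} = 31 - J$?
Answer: $\sqrt{1910} \approx 43.704$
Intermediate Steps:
$\sqrt{K{\left(7,14 \right)} + 1893} = \sqrt{\left(31 - 14\right) + 1893} = \sqrt{17 + 1893} = \sqrt{1910}$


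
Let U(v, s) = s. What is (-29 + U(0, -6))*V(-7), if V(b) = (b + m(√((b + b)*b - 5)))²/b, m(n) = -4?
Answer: 605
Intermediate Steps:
V(b) = (-4 + b)²/b (V(b) = (b - 4)²/b = (-4 + b)²/b)
(-29 + U(0, -6))*V(-7) = (-29 - 6)*((-4 - 7)²/(-7)) = -(-5)*(-11)² = -(-5)*121 = -35*(-121/7) = 605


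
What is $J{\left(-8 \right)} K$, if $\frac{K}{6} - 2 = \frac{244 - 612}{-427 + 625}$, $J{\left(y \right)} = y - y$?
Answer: $0$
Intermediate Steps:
$J{\left(y \right)} = 0$
$K = \frac{28}{33}$ ($K = 12 + 6 \frac{244 - 612}{-427 + 625} = 12 + 6 \left(- \frac{368}{198}\right) = 12 + 6 \left(\left(-368\right) \frac{1}{198}\right) = 12 + 6 \left(- \frac{184}{99}\right) = 12 - \frac{368}{33} = \frac{28}{33} \approx 0.84848$)
$J{\left(-8 \right)} K = 0 \cdot \frac{28}{33} = 0$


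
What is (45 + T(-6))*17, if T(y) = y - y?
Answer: 765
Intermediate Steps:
T(y) = 0
(45 + T(-6))*17 = (45 + 0)*17 = 45*17 = 765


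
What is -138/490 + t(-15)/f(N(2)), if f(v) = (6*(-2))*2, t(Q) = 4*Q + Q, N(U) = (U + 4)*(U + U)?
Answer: 5573/1960 ≈ 2.8434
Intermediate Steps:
N(U) = 2*U*(4 + U) (N(U) = (4 + U)*(2*U) = 2*U*(4 + U))
t(Q) = 5*Q
f(v) = -24 (f(v) = -12*2 = -24)
-138/490 + t(-15)/f(N(2)) = -138/490 + (5*(-15))/(-24) = -138*1/490 - 75*(-1/24) = -69/245 + 25/8 = 5573/1960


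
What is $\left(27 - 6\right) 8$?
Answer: $168$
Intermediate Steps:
$\left(27 - 6\right) 8 = 21 \cdot 8 = 168$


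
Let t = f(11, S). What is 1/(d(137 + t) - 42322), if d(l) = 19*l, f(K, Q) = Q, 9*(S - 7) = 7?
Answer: -9/356141 ≈ -2.5271e-5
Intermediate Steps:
S = 70/9 (S = 7 + (⅑)*7 = 7 + 7/9 = 70/9 ≈ 7.7778)
t = 70/9 ≈ 7.7778
1/(d(137 + t) - 42322) = 1/(19*(137 + 70/9) - 42322) = 1/(19*(1303/9) - 42322) = 1/(24757/9 - 42322) = 1/(-356141/9) = -9/356141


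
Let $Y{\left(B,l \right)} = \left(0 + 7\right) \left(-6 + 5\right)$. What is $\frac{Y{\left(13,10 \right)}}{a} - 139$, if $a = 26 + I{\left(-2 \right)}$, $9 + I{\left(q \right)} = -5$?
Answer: $- \frac{1675}{12} \approx -139.58$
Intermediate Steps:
$Y{\left(B,l \right)} = -7$ ($Y{\left(B,l \right)} = 7 \left(-1\right) = -7$)
$I{\left(q \right)} = -14$ ($I{\left(q \right)} = -9 - 5 = -14$)
$a = 12$ ($a = 26 - 14 = 12$)
$\frac{Y{\left(13,10 \right)}}{a} - 139 = \frac{1}{12} \left(-7\right) - 139 = - \frac{7}{12} - 139 = - \frac{1675}{12}$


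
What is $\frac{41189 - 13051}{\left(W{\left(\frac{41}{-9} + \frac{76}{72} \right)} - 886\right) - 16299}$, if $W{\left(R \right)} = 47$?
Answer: $- \frac{1279}{779} \approx -1.6418$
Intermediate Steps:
$\frac{41189 - 13051}{\left(W{\left(\frac{41}{-9} + \frac{76}{72} \right)} - 886\right) - 16299} = \frac{41189 - 13051}{\left(47 - 886\right) - 16299} = \frac{28138}{-839 - 16299} = \frac{28138}{-17138} = 28138 \left(- \frac{1}{17138}\right) = - \frac{1279}{779}$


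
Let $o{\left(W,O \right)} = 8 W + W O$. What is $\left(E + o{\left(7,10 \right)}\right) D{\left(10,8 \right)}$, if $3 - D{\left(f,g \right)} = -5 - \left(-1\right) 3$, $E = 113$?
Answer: $1195$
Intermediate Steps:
$D{\left(f,g \right)} = 5$ ($D{\left(f,g \right)} = 3 - \left(-5 - \left(-1\right) 3\right) = 3 - \left(-5 - -3\right) = 3 - \left(-5 + 3\right) = 3 - -2 = 3 + 2 = 5$)
$o{\left(W,O \right)} = 8 W + O W$
$\left(E + o{\left(7,10 \right)}\right) D{\left(10,8 \right)} = \left(113 + 7 \left(8 + 10\right)\right) 5 = \left(113 + 7 \cdot 18\right) 5 = \left(113 + 126\right) 5 = 239 \cdot 5 = 1195$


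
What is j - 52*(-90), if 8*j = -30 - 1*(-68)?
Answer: 18739/4 ≈ 4684.8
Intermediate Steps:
j = 19/4 (j = (-30 - 1*(-68))/8 = (-30 + 68)/8 = (⅛)*38 = 19/4 ≈ 4.7500)
j - 52*(-90) = 19/4 - 52*(-90) = 19/4 + 4680 = 18739/4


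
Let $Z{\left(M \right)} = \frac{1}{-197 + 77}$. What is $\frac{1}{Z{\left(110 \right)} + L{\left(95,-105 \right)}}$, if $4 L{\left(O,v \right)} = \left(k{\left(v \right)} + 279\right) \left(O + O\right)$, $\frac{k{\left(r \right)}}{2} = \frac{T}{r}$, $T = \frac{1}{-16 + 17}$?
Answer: $\frac{840}{11131333} \approx 7.5463 \cdot 10^{-5}$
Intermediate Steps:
$Z{\left(M \right)} = - \frac{1}{120}$ ($Z{\left(M \right)} = \frac{1}{-120} = - \frac{1}{120}$)
$T = 1$ ($T = 1^{-1} = 1$)
$k{\left(r \right)} = \frac{2}{r}$ ($k{\left(r \right)} = 2 \cdot 1 \frac{1}{r} = \frac{2}{r}$)
$L{\left(O,v \right)} = \frac{O \left(279 + \frac{2}{v}\right)}{2}$ ($L{\left(O,v \right)} = \frac{\left(\frac{2}{v} + 279\right) \left(O + O\right)}{4} = \frac{\left(279 + \frac{2}{v}\right) 2 O}{4} = \frac{2 O \left(279 + \frac{2}{v}\right)}{4} = \frac{O \left(279 + \frac{2}{v}\right)}{2}$)
$\frac{1}{Z{\left(110 \right)} + L{\left(95,-105 \right)}} = \frac{1}{- \frac{1}{120} + \left(\frac{279}{2} \cdot 95 + \frac{95}{-105}\right)} = \frac{1}{- \frac{1}{120} + \left(\frac{26505}{2} + 95 \left(- \frac{1}{105}\right)\right)} = \frac{1}{- \frac{1}{120} + \left(\frac{26505}{2} - \frac{19}{21}\right)} = \frac{1}{- \frac{1}{120} + \frac{556567}{42}} = \frac{1}{\frac{11131333}{840}} = \frac{840}{11131333}$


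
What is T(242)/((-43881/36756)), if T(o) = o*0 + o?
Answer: -2964984/14627 ≈ -202.71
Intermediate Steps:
T(o) = o (T(o) = 0 + o = o)
T(242)/((-43881/36756)) = 242/((-43881/36756)) = 242/((-43881*1/36756)) = 242/(-14627/12252) = 242*(-12252/14627) = -2964984/14627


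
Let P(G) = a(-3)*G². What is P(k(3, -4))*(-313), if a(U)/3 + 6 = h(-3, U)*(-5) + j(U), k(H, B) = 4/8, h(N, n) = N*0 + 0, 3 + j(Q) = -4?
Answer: 12207/4 ≈ 3051.8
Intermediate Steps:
j(Q) = -7 (j(Q) = -3 - 4 = -7)
h(N, n) = 0 (h(N, n) = 0 + 0 = 0)
k(H, B) = ½ (k(H, B) = 4*(⅛) = ½)
a(U) = -39 (a(U) = -18 + 3*(0*(-5) - 7) = -18 + 3*(0 - 7) = -18 + 3*(-7) = -18 - 21 = -39)
P(G) = -39*G²
P(k(3, -4))*(-313) = -39*(½)²*(-313) = -39*¼*(-313) = -39/4*(-313) = 12207/4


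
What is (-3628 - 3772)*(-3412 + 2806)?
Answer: 4484400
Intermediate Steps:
(-3628 - 3772)*(-3412 + 2806) = -7400*(-606) = 4484400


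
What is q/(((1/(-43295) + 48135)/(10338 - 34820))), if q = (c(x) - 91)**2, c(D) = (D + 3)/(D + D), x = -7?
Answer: -30528400636625/7294016884 ≈ -4185.4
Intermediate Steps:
c(D) = (3 + D)/(2*D) (c(D) = (3 + D)/((2*D)) = (3 + D)*(1/(2*D)) = (3 + D)/(2*D))
q = 403225/49 (q = ((1/2)*(3 - 7)/(-7) - 91)**2 = ((1/2)*(-1/7)*(-4) - 91)**2 = (2/7 - 91)**2 = (-635/7)**2 = 403225/49 ≈ 8229.1)
q/(((1/(-43295) + 48135)/(10338 - 34820))) = 403225/(49*(((1/(-43295) + 48135)/(10338 - 34820)))) = 403225/(49*(((-1/43295 + 48135)/(-24482)))) = 403225/(49*(((2084004824/43295)*(-1/24482)))) = 403225/(49*(-1042002412/529974095)) = (403225/49)*(-529974095/1042002412) = -30528400636625/7294016884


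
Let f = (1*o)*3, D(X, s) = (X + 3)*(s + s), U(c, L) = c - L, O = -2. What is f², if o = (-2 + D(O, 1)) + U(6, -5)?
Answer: 1089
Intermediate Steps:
D(X, s) = 2*s*(3 + X) (D(X, s) = (3 + X)*(2*s) = 2*s*(3 + X))
o = 11 (o = (-2 + 2*1*(3 - 2)) + (6 - 1*(-5)) = (-2 + 2*1*1) + (6 + 5) = (-2 + 2) + 11 = 0 + 11 = 11)
f = 33 (f = (1*11)*3 = 11*3 = 33)
f² = 33² = 1089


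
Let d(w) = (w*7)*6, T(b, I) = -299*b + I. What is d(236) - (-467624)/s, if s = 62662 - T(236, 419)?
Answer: 1316850608/132807 ≈ 9915.5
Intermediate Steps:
T(b, I) = I - 299*b
d(w) = 42*w (d(w) = (7*w)*6 = 42*w)
s = 132807 (s = 62662 - (419 - 299*236) = 62662 - (419 - 70564) = 62662 - 1*(-70145) = 62662 + 70145 = 132807)
d(236) - (-467624)/s = 42*236 - (-467624)/132807 = 9912 - (-467624)/132807 = 9912 - 1*(-467624/132807) = 9912 + 467624/132807 = 1316850608/132807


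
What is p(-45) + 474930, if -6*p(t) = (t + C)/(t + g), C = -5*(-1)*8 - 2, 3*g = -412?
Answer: 519573413/1094 ≈ 4.7493e+5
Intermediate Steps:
g = -412/3 (g = (⅓)*(-412) = -412/3 ≈ -137.33)
C = 38 (C = 5*8 - 2 = 40 - 2 = 38)
p(t) = -(38 + t)/(6*(-412/3 + t)) (p(t) = -(t + 38)/(6*(t - 412/3)) = -(38 + t)/(6*(-412/3 + t)))
p(-45) + 474930 = (-38 - 1*(-45))/(2*(-412 + 3*(-45))) + 474930 = (-38 + 45)/(2*(-412 - 135)) + 474930 = (½)*7/(-547) + 474930 = (½)*(-1/547)*7 + 474930 = -7/1094 + 474930 = 519573413/1094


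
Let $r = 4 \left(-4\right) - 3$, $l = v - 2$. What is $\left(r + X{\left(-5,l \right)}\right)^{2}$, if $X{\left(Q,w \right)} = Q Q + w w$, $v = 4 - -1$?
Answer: $225$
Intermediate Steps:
$v = 5$ ($v = 4 + 1 = 5$)
$l = 3$ ($l = 5 - 2 = 3$)
$X{\left(Q,w \right)} = Q^{2} + w^{2}$
$r = -19$ ($r = -16 - 3 = -19$)
$\left(r + X{\left(-5,l \right)}\right)^{2} = \left(-19 + \left(\left(-5\right)^{2} + 3^{2}\right)\right)^{2} = \left(-19 + \left(25 + 9\right)\right)^{2} = \left(-19 + 34\right)^{2} = 15^{2} = 225$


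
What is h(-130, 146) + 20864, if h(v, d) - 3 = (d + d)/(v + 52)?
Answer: 813667/39 ≈ 20863.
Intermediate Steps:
h(v, d) = 3 + 2*d/(52 + v) (h(v, d) = 3 + (d + d)/(v + 52) = 3 + (2*d)/(52 + v) = 3 + 2*d/(52 + v))
h(-130, 146) + 20864 = (156 + 2*146 + 3*(-130))/(52 - 130) + 20864 = (156 + 292 - 390)/(-78) + 20864 = -1/78*58 + 20864 = -29/39 + 20864 = 813667/39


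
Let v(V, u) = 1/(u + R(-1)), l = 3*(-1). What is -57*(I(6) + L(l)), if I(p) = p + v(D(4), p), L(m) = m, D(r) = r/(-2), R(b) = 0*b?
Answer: -361/2 ≈ -180.50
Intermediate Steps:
R(b) = 0
D(r) = -r/2 (D(r) = r*(-½) = -r/2)
l = -3
v(V, u) = 1/u (v(V, u) = 1/(u + 0) = 1/u)
I(p) = p + 1/p
-57*(I(6) + L(l)) = -57*((6 + 1/6) - 3) = -57*((6 + ⅙) - 3) = -57*(37/6 - 3) = -57*19/6 = -361/2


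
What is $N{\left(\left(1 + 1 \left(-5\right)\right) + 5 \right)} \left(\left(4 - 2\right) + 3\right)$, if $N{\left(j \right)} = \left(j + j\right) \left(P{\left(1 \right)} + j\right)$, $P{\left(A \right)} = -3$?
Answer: $-20$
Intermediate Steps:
$N{\left(j \right)} = 2 j \left(-3 + j\right)$ ($N{\left(j \right)} = \left(j + j\right) \left(-3 + j\right) = 2 j \left(-3 + j\right)$)
$N{\left(\left(1 + 1 \left(-5\right)\right) + 5 \right)} \left(\left(4 - 2\right) + 3\right) = 2 \left(\left(1 + 1 \left(-5\right)\right) + 5\right) \left(-3 + \left(\left(1 + 1 \left(-5\right)\right) + 5\right)\right) \left(\left(4 - 2\right) + 3\right) = 2 \left(\left(1 - 5\right) + 5\right) \left(-3 + \left(\left(1 - 5\right) + 5\right)\right) \left(2 + 3\right) = 2 \left(-4 + 5\right) \left(-3 + \left(-4 + 5\right)\right) 5 = 2 \cdot 1 \left(-3 + 1\right) 5 = 2 \cdot 1 \left(-2\right) 5 = \left(-4\right) 5 = -20$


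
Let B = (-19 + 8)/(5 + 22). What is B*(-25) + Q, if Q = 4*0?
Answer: 275/27 ≈ 10.185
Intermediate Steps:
Q = 0
B = -11/27 ≈ -0.40741
B*(-25) + Q = -11/27*(-25) + 0 = 275/27 + 0 = 275/27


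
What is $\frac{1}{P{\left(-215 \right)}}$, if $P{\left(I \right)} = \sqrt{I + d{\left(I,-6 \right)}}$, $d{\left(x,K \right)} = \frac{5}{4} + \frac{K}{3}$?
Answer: $- \frac{2 i \sqrt{863}}{863} \approx - 0.068081 i$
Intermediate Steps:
$d{\left(x,K \right)} = \frac{5}{4} + \frac{K}{3}$ ($d{\left(x,K \right)} = 5 \cdot \frac{1}{4} + K \frac{1}{3} = \frac{5}{4} + \frac{K}{3}$)
$P{\left(I \right)} = \sqrt{- \frac{3}{4} + I}$ ($P{\left(I \right)} = \sqrt{I + \left(\frac{5}{4} + \frac{1}{3} \left(-6\right)\right)} = \sqrt{I + \left(\frac{5}{4} - 2\right)} = \sqrt{I - \frac{3}{4}} = \sqrt{- \frac{3}{4} + I}$)
$\frac{1}{P{\left(-215 \right)}} = \frac{1}{\frac{1}{2} \sqrt{-3 + 4 \left(-215\right)}} = \frac{1}{\frac{1}{2} \sqrt{-3 - 860}} = \frac{1}{\frac{1}{2} \sqrt{-863}} = \frac{1}{\frac{1}{2} i \sqrt{863}} = - \frac{2 i \sqrt{863}}{863}$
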